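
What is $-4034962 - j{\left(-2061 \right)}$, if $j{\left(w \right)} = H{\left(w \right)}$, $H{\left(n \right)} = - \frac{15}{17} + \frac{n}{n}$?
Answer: $- \frac{68594356}{17} \approx -4.035 \cdot 10^{6}$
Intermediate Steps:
$H{\left(n \right)} = \frac{2}{17}$ ($H{\left(n \right)} = \left(-15\right) \frac{1}{17} + 1 = - \frac{15}{17} + 1 = \frac{2}{17}$)
$j{\left(w \right)} = \frac{2}{17}$
$-4034962 - j{\left(-2061 \right)} = -4034962 - \frac{2}{17} = - \frac{68594356}{17}$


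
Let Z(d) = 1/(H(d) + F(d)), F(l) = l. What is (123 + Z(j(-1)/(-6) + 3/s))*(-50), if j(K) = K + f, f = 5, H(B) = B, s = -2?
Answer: -79800/13 ≈ -6138.5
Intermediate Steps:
j(K) = 5 + K (j(K) = K + 5 = 5 + K)
Z(d) = 1/(2*d) (Z(d) = 1/(d + d) = 1/(2*d))
(123 + Z(j(-1)/(-6) + 3/s))*(-50) = (123 + 1/(2*((5 - 1)/(-6) + 3/(-2))))*(-50) = (123 + 1/(2*(4*(-⅙) + 3*(-½))))*(-50) = (123 + 1/(2*(-⅔ - 3/2)))*(-50) = (123 + 1/(2*(-13/6)))*(-50) = (123 + (½)*(-6/13))*(-50) = (123 - 3/13)*(-50) = (1596/13)*(-50) = -79800/13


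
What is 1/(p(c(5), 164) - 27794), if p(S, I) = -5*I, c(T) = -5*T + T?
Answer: -1/28614 ≈ -3.4948e-5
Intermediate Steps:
c(T) = -4*T
1/(p(c(5), 164) - 27794) = 1/(-5*164 - 27794) = 1/(-820 - 27794) = 1/(-28614) = -1/28614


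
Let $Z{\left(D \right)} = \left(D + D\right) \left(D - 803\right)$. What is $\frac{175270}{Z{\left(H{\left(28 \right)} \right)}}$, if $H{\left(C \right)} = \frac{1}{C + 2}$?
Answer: $- \frac{4639500}{1417} \approx -3274.2$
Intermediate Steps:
$H{\left(C \right)} = \frac{1}{2 + C}$
$Z{\left(D \right)} = 2 D \left(-803 + D\right)$
$\frac{175270}{Z{\left(H{\left(28 \right)} \right)}} = \frac{175270}{2 \frac{1}{2 + 28} \left(-803 + \frac{1}{2 + 28}\right)} = \frac{175270}{2 \cdot \frac{1}{30} \left(-803 + \frac{1}{30}\right)} = \frac{175270}{2 \cdot \frac{1}{30} \left(- \frac{24089}{30}\right)} = \frac{175270}{- \frac{24089}{450}} = 175270 \left(- \frac{450}{24089}\right) = - \frac{4639500}{1417}$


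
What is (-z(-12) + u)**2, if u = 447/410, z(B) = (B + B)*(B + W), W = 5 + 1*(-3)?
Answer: 9594790209/168100 ≈ 57078.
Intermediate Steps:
W = 2 (W = 5 - 3 = 2)
z(B) = 2*B*(2 + B) (z(B) = (B + B)*(B + 2) = (2*B)*(2 + B) = 2*B*(2 + B))
u = 447/410 (u = 447*(1/410) = 447/410 ≈ 1.0902)
(-z(-12) + u)**2 = (-2*(-12)*(2 - 12) + 447/410)**2 = (-2*(-12)*(-10) + 447/410)**2 = (-1*240 + 447/410)**2 = (-240 + 447/410)**2 = (-97953/410)**2 = 9594790209/168100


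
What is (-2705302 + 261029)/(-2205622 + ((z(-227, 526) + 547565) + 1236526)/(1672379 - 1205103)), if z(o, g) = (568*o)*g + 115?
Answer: 571075055174/515350130901 ≈ 1.1081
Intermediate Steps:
z(o, g) = 115 + 568*g*o (z(o, g) = 568*g*o + 115 = 115 + 568*g*o)
(-2705302 + 261029)/(-2205622 + ((z(-227, 526) + 547565) + 1236526)/(1672379 - 1205103)) = (-2705302 + 261029)/(-2205622 + (((115 + 568*526*(-227)) + 547565) + 1236526)/(1672379 - 1205103)) = -2444273/(-2205622 + (((115 - 67820336) + 547565) + 1236526)/467276) = -2444273/(-2205622 + ((-67820221 + 547565) + 1236526)*(1/467276)) = -2444273/(-2205622 + (-67272656 + 1236526)*(1/467276)) = -2444273/(-2205622 - 66036130*1/467276) = -2444273/(-2205622 - 33018065/233638) = -2444273/(-515350130901/233638) = -2444273*(-233638/515350130901) = 571075055174/515350130901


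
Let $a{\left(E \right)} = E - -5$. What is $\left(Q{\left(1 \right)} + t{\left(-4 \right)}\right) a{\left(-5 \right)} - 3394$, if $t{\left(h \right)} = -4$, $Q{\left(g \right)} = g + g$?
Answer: $-3394$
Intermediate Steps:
$Q{\left(g \right)} = 2 g$
$a{\left(E \right)} = 5 + E$ ($a{\left(E \right)} = E + 5 = 5 + E$)
$\left(Q{\left(1 \right)} + t{\left(-4 \right)}\right) a{\left(-5 \right)} - 3394 = \left(2 \cdot 1 - 4\right) \left(5 - 5\right) - 3394 = \left(2 - 4\right) 0 - 3394 = \left(-2\right) 0 - 3394 = 0 - 3394 = -3394$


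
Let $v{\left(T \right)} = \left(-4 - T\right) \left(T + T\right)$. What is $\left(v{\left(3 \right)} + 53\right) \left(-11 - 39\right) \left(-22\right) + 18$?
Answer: $12118$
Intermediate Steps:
$v{\left(T \right)} = 2 T \left(-4 - T\right)$ ($v{\left(T \right)} = \left(-4 - T\right) 2 T = 2 T \left(-4 - T\right)$)
$\left(v{\left(3 \right)} + 53\right) \left(-11 - 39\right) \left(-22\right) + 18 = \left(\left(-2\right) 3 \left(4 + 3\right) + 53\right) \left(-11 - 39\right) \left(-22\right) + 18 = \left(\left(-2\right) 3 \cdot 7 + 53\right) \left(-50\right) \left(-22\right) + 18 = \left(-42 + 53\right) \left(-50\right) \left(-22\right) + 18 = 11 \left(-50\right) \left(-22\right) + 18 = \left(-550\right) \left(-22\right) + 18 = 12100 + 18 = 12118$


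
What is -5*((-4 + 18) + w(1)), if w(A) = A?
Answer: -75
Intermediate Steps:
-5*((-4 + 18) + w(1)) = -5*((-4 + 18) + 1) = -5*(14 + 1) = -5*15 = -75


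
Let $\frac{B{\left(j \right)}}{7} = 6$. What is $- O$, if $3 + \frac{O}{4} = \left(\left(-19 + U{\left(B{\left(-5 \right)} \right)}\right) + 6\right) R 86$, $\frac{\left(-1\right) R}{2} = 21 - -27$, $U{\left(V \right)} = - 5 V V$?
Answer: $-291700980$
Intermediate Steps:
$B{\left(j \right)} = 42$ ($B{\left(j \right)} = 7 \cdot 6 = 42$)
$U{\left(V \right)} = - 5 V^{2}$
$R = -96$ ($R = - 2 \left(21 - -27\right) = - 2 \left(21 + 27\right) = \left(-2\right) 48 = -96$)
$O = 291700980$ ($O = -12 + 4 \left(\left(-19 - 5 \cdot 42^{2}\right) + 6\right) \left(-96\right) 86 = -12 + 4 \left(\left(-19 - 8820\right) + 6\right) \left(-96\right) 86 = -12 + 4 \left(-8839 + 6\right) \left(-96\right) 86 = -12 + 4 \left(-8833\right) \left(-96\right) 86 = -12 + 4 \cdot 847968 \cdot 86 = -12 + 4 \cdot 72925248 = -12 + 291700992 = 291700980$)
$- O = \left(-1\right) 291700980 = -291700980$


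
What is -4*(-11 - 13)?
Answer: 96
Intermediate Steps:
-4*(-11 - 13) = -4*(-24) = 96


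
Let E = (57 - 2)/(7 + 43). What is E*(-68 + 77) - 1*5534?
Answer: -55241/10 ≈ -5524.1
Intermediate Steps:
E = 11/10 (E = 55/50 = 55*(1/50) = 11/10 ≈ 1.1000)
E*(-68 + 77) - 1*5534 = 11*(-68 + 77)/10 - 1*5534 = (11/10)*9 - 5534 = 99/10 - 5534 = -55241/10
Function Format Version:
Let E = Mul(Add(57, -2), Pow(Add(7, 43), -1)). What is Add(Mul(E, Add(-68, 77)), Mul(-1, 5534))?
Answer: Rational(-55241, 10) ≈ -5524.1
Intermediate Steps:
E = Rational(11, 10) (E = Mul(55, Pow(50, -1)) = Mul(55, Rational(1, 50)) = Rational(11, 10) ≈ 1.1000)
Add(Mul(E, Add(-68, 77)), Mul(-1, 5534)) = Add(Mul(Rational(11, 10), Add(-68, 77)), Mul(-1, 5534)) = Add(Mul(Rational(11, 10), 9), -5534) = Add(Rational(99, 10), -5534) = Rational(-55241, 10)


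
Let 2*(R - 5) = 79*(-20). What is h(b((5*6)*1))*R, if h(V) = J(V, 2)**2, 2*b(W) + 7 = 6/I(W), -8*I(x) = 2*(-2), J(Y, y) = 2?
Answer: -3140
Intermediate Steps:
I(x) = 1/2 (I(x) = -(-2)/4 = -1/8*(-4) = 1/2)
b(W) = 5/2 (b(W) = -7/2 + (6/(1/2))/2 = -7/2 + (6*2)/2 = -7/2 + (1/2)*12 = -7/2 + 6 = 5/2)
R = -785 (R = 5 + (79*(-20))/2 = 5 + (1/2)*(-1580) = 5 - 790 = -785)
h(V) = 4 (h(V) = 2**2 = 4)
h(b((5*6)*1))*R = 4*(-785) = -3140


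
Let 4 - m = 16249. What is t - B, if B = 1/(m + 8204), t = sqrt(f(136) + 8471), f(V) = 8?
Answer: 1/8041 + sqrt(8479) ≈ 92.082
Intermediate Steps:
m = -16245 (m = 4 - 1*16249 = 4 - 16249 = -16245)
t = sqrt(8479) (t = sqrt(8 + 8471) = sqrt(8479) ≈ 92.082)
B = -1/8041 (B = 1/(-16245 + 8204) = 1/(-8041) = -1/8041 ≈ -0.00012436)
t - B = sqrt(8479) - 1*(-1/8041) = sqrt(8479) + 1/8041 = 1/8041 + sqrt(8479)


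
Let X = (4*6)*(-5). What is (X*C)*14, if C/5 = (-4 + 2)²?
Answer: -33600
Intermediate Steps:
X = -120 (X = 24*(-5) = -120)
C = 20 (C = 5*(-4 + 2)² = 5*(-2)² = 5*4 = 20)
(X*C)*14 = -120*20*14 = -2400*14 = -33600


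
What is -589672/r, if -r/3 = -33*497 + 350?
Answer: -589672/48153 ≈ -12.246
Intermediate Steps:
r = 48153 (r = -3*(-33*497 + 350) = -3*(-16401 + 350) = -3*(-16051) = 48153)
-589672/r = -589672/48153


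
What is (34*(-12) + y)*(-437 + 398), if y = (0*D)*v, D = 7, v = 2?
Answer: 15912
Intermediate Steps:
y = 0 (y = (0*7)*2 = 0*2 = 0)
(34*(-12) + y)*(-437 + 398) = (34*(-12) + 0)*(-437 + 398) = (-408 + 0)*(-39) = -408*(-39) = 15912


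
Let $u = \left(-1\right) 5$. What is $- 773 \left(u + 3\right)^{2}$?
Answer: $-3092$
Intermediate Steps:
$u = -5$
$- 773 \left(u + 3\right)^{2} = - 773 \left(-5 + 3\right)^{2} = - 773 \left(-2\right)^{2} = \left(-773\right) 4 = -3092$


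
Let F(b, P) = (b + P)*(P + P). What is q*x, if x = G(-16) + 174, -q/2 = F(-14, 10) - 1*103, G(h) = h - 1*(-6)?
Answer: 60024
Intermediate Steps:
F(b, P) = 2*P*(P + b) (F(b, P) = (P + b)*(2*P) = 2*P*(P + b))
G(h) = 6 + h (G(h) = h + 6 = 6 + h)
q = 366 (q = -2*(2*10*(10 - 14) - 1*103) = -2*(2*10*(-4) - 103) = -2*(-80 - 103) = -2*(-183) = 366)
x = 164 (x = (6 - 16) + 174 = -10 + 174 = 164)
q*x = 366*164 = 60024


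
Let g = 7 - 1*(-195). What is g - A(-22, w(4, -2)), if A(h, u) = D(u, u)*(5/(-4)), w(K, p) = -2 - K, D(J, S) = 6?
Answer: 419/2 ≈ 209.50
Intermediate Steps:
g = 202 (g = 7 + 195 = 202)
A(h, u) = -15/2 (A(h, u) = 6*(5/(-4)) = 6*(5*(-1/4)) = 6*(-5/4) = -15/2)
g - A(-22, w(4, -2)) = 202 - 1*(-15/2) = 202 + 15/2 = 419/2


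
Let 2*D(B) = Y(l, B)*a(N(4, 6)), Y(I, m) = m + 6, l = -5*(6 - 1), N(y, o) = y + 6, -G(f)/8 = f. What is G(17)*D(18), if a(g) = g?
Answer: -16320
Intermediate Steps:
G(f) = -8*f
N(y, o) = 6 + y
l = -25 (l = -5*5 = -25)
Y(I, m) = 6 + m
D(B) = 30 + 5*B (D(B) = ((6 + B)*(6 + 4))/2 = ((6 + B)*10)/2 = (60 + 10*B)/2 = 30 + 5*B)
G(17)*D(18) = (-8*17)*(30 + 5*18) = -136*(30 + 90) = -136*120 = -16320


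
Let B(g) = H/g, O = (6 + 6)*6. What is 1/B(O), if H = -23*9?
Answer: -8/23 ≈ -0.34783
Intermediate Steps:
H = -207
O = 72 (O = 12*6 = 72)
B(g) = -207/g
1/B(O) = 1/(-207/72) = 1/(-207*1/72) = 1/(-23/8) = -8/23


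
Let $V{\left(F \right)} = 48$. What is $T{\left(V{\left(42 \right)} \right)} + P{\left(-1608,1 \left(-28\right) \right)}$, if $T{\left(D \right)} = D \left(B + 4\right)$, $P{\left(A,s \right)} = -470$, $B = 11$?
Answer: $250$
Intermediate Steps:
$T{\left(D \right)} = 15 D$ ($T{\left(D \right)} = D \left(11 + 4\right) = D 15 = 15 D$)
$T{\left(V{\left(42 \right)} \right)} + P{\left(-1608,1 \left(-28\right) \right)} = 15 \cdot 48 - 470 = 720 - 470 = 250$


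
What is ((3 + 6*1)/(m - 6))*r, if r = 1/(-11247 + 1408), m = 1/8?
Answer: 72/462433 ≈ 0.00015570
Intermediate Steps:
m = ⅛ ≈ 0.12500
r = -1/9839 (r = 1/(-9839) = -1/9839 ≈ -0.00010164)
((3 + 6*1)/(m - 6))*r = ((3 + 6*1)/(⅛ - 6))*(-1/9839) = ((3 + 6)/(-47/8))*(-1/9839) = (9*(-8/47))*(-1/9839) = -72/47*(-1/9839) = 72/462433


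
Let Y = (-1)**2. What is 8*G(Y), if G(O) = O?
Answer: 8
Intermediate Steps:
Y = 1
8*G(Y) = 8*1 = 8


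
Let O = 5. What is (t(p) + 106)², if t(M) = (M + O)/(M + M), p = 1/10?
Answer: 69169/4 ≈ 17292.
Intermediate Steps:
p = ⅒ ≈ 0.10000
t(M) = (5 + M)/(2*M) (t(M) = (M + 5)/(M + M) = (5 + M)/((2*M)) = (5 + M)*(1/(2*M)) = (5 + M)/(2*M))
(t(p) + 106)² = ((5 + ⅒)/(2*(⅒)) + 106)² = ((½)*10*(51/10) + 106)² = (51/2 + 106)² = (263/2)² = 69169/4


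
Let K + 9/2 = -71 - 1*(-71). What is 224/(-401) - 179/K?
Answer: 141542/3609 ≈ 39.219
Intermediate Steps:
K = -9/2 (K = -9/2 + (-71 - 1*(-71)) = -9/2 + (-71 + 71) = -9/2 + 0 = -9/2 ≈ -4.5000)
224/(-401) - 179/K = 224/(-401) - 179/(-9/2) = 224*(-1/401) - 179*(-2/9) = -224/401 + 358/9 = 141542/3609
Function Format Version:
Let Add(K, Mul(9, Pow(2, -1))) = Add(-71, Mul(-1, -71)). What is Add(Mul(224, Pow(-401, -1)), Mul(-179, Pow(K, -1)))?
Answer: Rational(141542, 3609) ≈ 39.219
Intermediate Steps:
K = Rational(-9, 2) (K = Add(Rational(-9, 2), Add(-71, Mul(-1, -71))) = Add(Rational(-9, 2), Add(-71, 71)) = Add(Rational(-9, 2), 0) = Rational(-9, 2) ≈ -4.5000)
Add(Mul(224, Pow(-401, -1)), Mul(-179, Pow(K, -1))) = Add(Mul(224, Pow(-401, -1)), Mul(-179, Pow(Rational(-9, 2), -1))) = Add(Mul(224, Rational(-1, 401)), Mul(-179, Rational(-2, 9))) = Add(Rational(-224, 401), Rational(358, 9)) = Rational(141542, 3609)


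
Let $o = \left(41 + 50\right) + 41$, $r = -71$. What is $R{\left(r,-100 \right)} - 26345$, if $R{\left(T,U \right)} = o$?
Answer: $-26213$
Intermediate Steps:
$o = 132$ ($o = 91 + 41 = 132$)
$R{\left(T,U \right)} = 132$
$R{\left(r,-100 \right)} - 26345 = 132 - 26345 = -26213$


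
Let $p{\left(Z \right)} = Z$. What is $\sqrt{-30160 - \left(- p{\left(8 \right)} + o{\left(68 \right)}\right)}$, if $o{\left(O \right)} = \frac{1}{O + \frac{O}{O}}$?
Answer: $\frac{i \sqrt{143553741}}{69} \approx 173.64 i$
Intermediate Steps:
$o{\left(O \right)} = \frac{1}{1 + O}$ ($o{\left(O \right)} = \frac{1}{O + 1} = \frac{1}{1 + O}$)
$\sqrt{-30160 - \left(- p{\left(8 \right)} + o{\left(68 \right)}\right)} = \sqrt{-30160 + \left(8 - \frac{1}{1 + 68}\right)} = \sqrt{-30160 + \left(8 - \frac{1}{69}\right)} = \sqrt{-30160 + \frac{551}{69}} = \sqrt{- \frac{2080489}{69}} = \frac{i \sqrt{143553741}}{69}$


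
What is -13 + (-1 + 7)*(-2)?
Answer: -25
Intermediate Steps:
-13 + (-1 + 7)*(-2) = -13 + 6*(-2) = -13 - 12 = -25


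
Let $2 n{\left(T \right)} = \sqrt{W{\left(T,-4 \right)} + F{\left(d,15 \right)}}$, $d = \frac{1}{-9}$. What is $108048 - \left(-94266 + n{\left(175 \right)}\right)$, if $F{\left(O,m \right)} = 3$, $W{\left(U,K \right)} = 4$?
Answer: $202314 - \frac{\sqrt{7}}{2} \approx 2.0231 \cdot 10^{5}$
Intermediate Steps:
$d = - \frac{1}{9} \approx -0.11111$
$n{\left(T \right)} = \frac{\sqrt{7}}{2}$ ($n{\left(T \right)} = \frac{\sqrt{4 + 3}}{2} = \frac{\sqrt{7}}{2}$)
$108048 - \left(-94266 + n{\left(175 \right)}\right) = 108048 + \left(94266 - \frac{\sqrt{7}}{2}\right) = 202314 - \frac{\sqrt{7}}{2}$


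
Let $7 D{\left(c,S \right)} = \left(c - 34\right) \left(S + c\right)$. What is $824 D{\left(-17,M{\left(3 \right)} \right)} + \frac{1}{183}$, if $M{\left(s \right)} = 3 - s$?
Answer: $\frac{130736671}{1281} \approx 1.0206 \cdot 10^{5}$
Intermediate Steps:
$D{\left(c,S \right)} = \frac{\left(-34 + c\right) \left(S + c\right)}{7}$ ($D{\left(c,S \right)} = \frac{\left(c - 34\right) \left(S + c\right)}{7} = \frac{\left(-34 + c\right) \left(S + c\right)}{7}$)
$824 D{\left(-17,M{\left(3 \right)} \right)} + \frac{1}{183} = 824 \left(- \frac{34 \left(3 - 3\right)}{7} - - \frac{578}{7} + \frac{\left(-17\right)^{2}}{7} + \frac{1}{7} \left(3 - 3\right) \left(-17\right)\right) + \frac{1}{183} = 824 \left(- \frac{34 \left(3 - 3\right)}{7} + \frac{578}{7} + \frac{1}{7} \cdot 289 + \frac{1}{7} \left(3 - 3\right) \left(-17\right)\right) + \frac{1}{183} = 824 \left(\left(- \frac{34}{7}\right) 0 + \frac{578}{7} + \frac{289}{7} + \frac{1}{7} \cdot 0 \left(-17\right)\right) + \frac{1}{183} = 824 \left(0 + \frac{578}{7} + \frac{289}{7} + 0\right) + \frac{1}{183} = 824 \cdot \frac{867}{7} + \frac{1}{183} = \frac{714408}{7} + \frac{1}{183} = \frac{130736671}{1281}$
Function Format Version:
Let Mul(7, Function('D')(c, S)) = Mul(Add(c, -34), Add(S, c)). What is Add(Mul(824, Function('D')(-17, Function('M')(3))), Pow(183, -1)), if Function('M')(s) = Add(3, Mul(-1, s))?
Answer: Rational(130736671, 1281) ≈ 1.0206e+5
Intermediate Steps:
Function('D')(c, S) = Mul(Rational(1, 7), Add(-34, c), Add(S, c)) (Function('D')(c, S) = Mul(Rational(1, 7), Mul(Add(c, -34), Add(S, c))) = Mul(Rational(1, 7), Mul(Add(-34, c), Add(S, c))) = Mul(Rational(1, 7), Add(-34, c), Add(S, c)))
Add(Mul(824, Function('D')(-17, Function('M')(3))), Pow(183, -1)) = Add(Mul(824, Add(Mul(Rational(-34, 7), Add(3, Mul(-1, 3))), Mul(Rational(-34, 7), -17), Mul(Rational(1, 7), Pow(-17, 2)), Mul(Rational(1, 7), Add(3, Mul(-1, 3)), -17))), Pow(183, -1)) = Add(Mul(824, Add(Mul(Rational(-34, 7), Add(3, -3)), Rational(578, 7), Mul(Rational(1, 7), 289), Mul(Rational(1, 7), Add(3, -3), -17))), Rational(1, 183)) = Add(Mul(824, Add(Mul(Rational(-34, 7), 0), Rational(578, 7), Rational(289, 7), Mul(Rational(1, 7), 0, -17))), Rational(1, 183)) = Add(Mul(824, Add(0, Rational(578, 7), Rational(289, 7), 0)), Rational(1, 183)) = Add(Mul(824, Rational(867, 7)), Rational(1, 183)) = Add(Rational(714408, 7), Rational(1, 183)) = Rational(130736671, 1281)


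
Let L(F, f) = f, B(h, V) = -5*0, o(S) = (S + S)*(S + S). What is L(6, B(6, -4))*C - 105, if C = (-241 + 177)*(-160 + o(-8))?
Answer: -105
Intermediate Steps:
o(S) = 4*S² (o(S) = (2*S)*(2*S) = 4*S²)
B(h, V) = 0
C = -6144 (C = (-241 + 177)*(-160 + 4*(-8)²) = -64*(-160 + 4*64) = -64*(-160 + 256) = -64*96 = -6144)
L(6, B(6, -4))*C - 105 = 0*(-6144) - 105 = 0 - 105 = -105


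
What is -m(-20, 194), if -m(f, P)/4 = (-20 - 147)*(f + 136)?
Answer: -77488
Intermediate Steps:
m(f, P) = 90848 + 668*f (m(f, P) = -4*(-20 - 147)*(f + 136) = -(-668)*(136 + f) = -4*(-22712 - 167*f) = 90848 + 668*f)
-m(-20, 194) = -(90848 + 668*(-20)) = -(90848 - 13360) = -1*77488 = -77488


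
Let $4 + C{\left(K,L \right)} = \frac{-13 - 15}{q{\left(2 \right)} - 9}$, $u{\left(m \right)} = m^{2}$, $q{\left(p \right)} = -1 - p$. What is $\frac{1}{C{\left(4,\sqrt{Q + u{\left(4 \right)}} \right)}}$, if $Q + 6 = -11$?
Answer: $- \frac{3}{5} \approx -0.6$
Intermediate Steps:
$Q = -17$ ($Q = -6 - 11 = -17$)
$C{\left(K,L \right)} = - \frac{5}{3}$ ($C{\left(K,L \right)} = -4 + \frac{-13 - 15}{\left(-1 - 2\right) - 9} = -4 - \frac{28}{\left(-1 - 2\right) - 9} = -4 - \frac{28}{-3 - 9} = -4 - \frac{28}{-12} = -4 - - \frac{7}{3} = -4 + \frac{7}{3} = - \frac{5}{3}$)
$\frac{1}{C{\left(4,\sqrt{Q + u{\left(4 \right)}} \right)}} = \frac{1}{- \frac{5}{3}} = - \frac{3}{5}$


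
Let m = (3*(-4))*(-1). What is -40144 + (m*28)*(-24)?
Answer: -48208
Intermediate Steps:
m = 12 (m = -12*(-1) = 12)
-40144 + (m*28)*(-24) = -40144 + (12*28)*(-24) = -40144 + 336*(-24) = -40144 - 8064 = -48208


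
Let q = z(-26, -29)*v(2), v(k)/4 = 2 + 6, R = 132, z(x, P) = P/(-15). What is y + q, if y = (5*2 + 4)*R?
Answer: 28648/15 ≈ 1909.9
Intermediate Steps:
z(x, P) = -P/15 (z(x, P) = P*(-1/15) = -P/15)
v(k) = 32 (v(k) = 4*(2 + 6) = 4*8 = 32)
y = 1848 (y = (5*2 + 4)*132 = (10 + 4)*132 = 14*132 = 1848)
q = 928/15 (q = -1/15*(-29)*32 = (29/15)*32 = 928/15 ≈ 61.867)
y + q = 1848 + 928/15 = 28648/15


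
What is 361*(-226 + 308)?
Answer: 29602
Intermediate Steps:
361*(-226 + 308) = 361*82 = 29602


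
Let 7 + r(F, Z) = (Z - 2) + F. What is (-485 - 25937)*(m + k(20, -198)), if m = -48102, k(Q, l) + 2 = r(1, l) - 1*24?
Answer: 1277080948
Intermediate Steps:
r(F, Z) = -9 + F + Z (r(F, Z) = -7 + ((Z - 2) + F) = -7 + ((-2 + Z) + F) = -7 + (-2 + F + Z) = -9 + F + Z)
k(Q, l) = -34 + l (k(Q, l) = -2 + ((-9 + 1 + l) - 1*24) = -2 + ((-8 + l) - 24) = -2 + (-32 + l) = -34 + l)
(-485 - 25937)*(m + k(20, -198)) = (-485 - 25937)*(-48102 + (-34 - 198)) = -26422*(-48102 - 232) = -26422*(-48334) = 1277080948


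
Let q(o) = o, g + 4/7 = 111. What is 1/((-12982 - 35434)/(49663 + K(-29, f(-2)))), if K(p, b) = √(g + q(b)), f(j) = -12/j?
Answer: -49663/48416 - √5705/338912 ≈ -1.0260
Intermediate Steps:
g = 773/7 (g = -4/7 + 111 = 773/7 ≈ 110.43)
K(p, b) = √(773/7 + b)
1/((-12982 - 35434)/(49663 + K(-29, f(-2)))) = 1/((-12982 - 35434)/(49663 + √(5411 + 49*(-12/(-2)))/7)) = 1/(-48416/(49663 + √(5411 + 49*(-12*(-½)))/7)) = 1/(-48416/(49663 + √(5411 + 49*6)/7)) = 1/(-48416/(49663 + √(5411 + 294)/7)) = 1/(-48416/(49663 + √5705/7)) = -49663/48416 - √5705/338912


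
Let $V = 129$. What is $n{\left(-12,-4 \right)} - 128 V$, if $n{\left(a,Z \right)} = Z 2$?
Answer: $-16520$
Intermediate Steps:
$n{\left(a,Z \right)} = 2 Z$
$n{\left(-12,-4 \right)} - 128 V = 2 \left(-4\right) - 16512 = -8 - 16512 = -16520$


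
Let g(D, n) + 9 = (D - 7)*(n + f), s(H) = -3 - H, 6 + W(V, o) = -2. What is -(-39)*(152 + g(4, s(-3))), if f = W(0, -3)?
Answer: 6513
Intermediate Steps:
W(V, o) = -8 (W(V, o) = -6 - 2 = -8)
f = -8
g(D, n) = -9 + (-8 + n)*(-7 + D) (g(D, n) = -9 + (D - 7)*(n - 8) = -9 + (-7 + D)*(-8 + n) = -9 + (-8 + n)*(-7 + D))
-(-39)*(152 + g(4, s(-3))) = -(-39)*(152 + (47 - 8*4 - 7*(-3 - 1*(-3)) + 4*(-3 - 1*(-3)))) = -(-39)*(152 + (47 - 32 - 7*(-3 + 3) + 4*(-3 + 3))) = -(-39)*(152 + (47 - 32 - 7*0 + 4*0)) = -(-39)*(152 + (47 - 32 + 0 + 0)) = -(-39)*(152 + 15) = -(-39)*167 = -1*(-6513) = 6513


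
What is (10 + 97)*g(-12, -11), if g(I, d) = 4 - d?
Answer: 1605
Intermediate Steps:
(10 + 97)*g(-12, -11) = (10 + 97)*(4 - 1*(-11)) = 107*(4 + 11) = 107*15 = 1605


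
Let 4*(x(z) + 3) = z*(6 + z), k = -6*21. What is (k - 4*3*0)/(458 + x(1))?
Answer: -8/29 ≈ -0.27586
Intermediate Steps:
k = -126
x(z) = -3 + z*(6 + z)/4 (x(z) = -3 + (z*(6 + z))/4 = -3 + z*(6 + z)/4)
(k - 4*3*0)/(458 + x(1)) = (-126 - 4*3*0)/(458 + (-3 + (¼)*1² + (3/2)*1)) = (-126 - 12*0)/(458 + (-3 + (¼)*1 + 3/2)) = (-126 + 0)/(458 + (-3 + ¼ + 3/2)) = -126/(458 - 5/4) = -126/1827/4 = -126*4/1827 = -8/29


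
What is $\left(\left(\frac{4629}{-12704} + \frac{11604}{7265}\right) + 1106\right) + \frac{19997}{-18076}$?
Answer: $\frac{461342305277349}{417079116640} \approx 1106.1$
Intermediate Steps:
$\left(\left(\frac{4629}{-12704} + \frac{11604}{7265}\right) + 1106\right) + \frac{19997}{-18076} = \left(\left(4629 \left(- \frac{1}{12704}\right) + 11604 \cdot \frac{1}{7265}\right) + 1106\right) + 19997 \left(- \frac{1}{18076}\right) = \left(\left(- \frac{4629}{12704} + \frac{11604}{7265}\right) + 1106\right) - \frac{19997}{18076} = \left(\frac{113787531}{92294560} + 1106\right) - \frac{19997}{18076} = \frac{102191570891}{92294560} - \frac{19997}{18076} = \frac{461342305277349}{417079116640}$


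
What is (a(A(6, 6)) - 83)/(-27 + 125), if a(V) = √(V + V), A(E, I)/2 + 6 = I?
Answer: -83/98 ≈ -0.84694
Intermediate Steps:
A(E, I) = -12 + 2*I
a(V) = √2*√V (a(V) = √(2*V) = √2*√V)
(a(A(6, 6)) - 83)/(-27 + 125) = (√2*√(-12 + 2*6) - 83)/(-27 + 125) = (√2*√(-12 + 12) - 83)/98 = (√2*√0 - 83)*(1/98) = (√2*0 - 83)*(1/98) = (0 - 83)*(1/98) = -83*1/98 = -83/98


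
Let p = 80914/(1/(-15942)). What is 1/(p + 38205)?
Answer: -1/1289892783 ≈ -7.7526e-10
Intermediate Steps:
p = -1289930988 (p = 80914/(-1/15942) = 80914*(-15942) = -1289930988)
1/(p + 38205) = 1/(-1289930988 + 38205) = 1/(-1289892783) = -1/1289892783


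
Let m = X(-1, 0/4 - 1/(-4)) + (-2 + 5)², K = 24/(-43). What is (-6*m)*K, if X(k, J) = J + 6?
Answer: 2196/43 ≈ 51.070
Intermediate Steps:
K = -24/43 (K = 24*(-1/43) = -24/43 ≈ -0.55814)
X(k, J) = 6 + J
m = 61/4 (m = (6 + (0/4 - 1/(-4))) + (-2 + 5)² = (6 + (0*(¼) - 1*(-¼))) + 3² = (6 + (0 + ¼)) + 9 = (6 + ¼) + 9 = 25/4 + 9 = 61/4 ≈ 15.250)
(-6*m)*K = -6*61/4*(-24/43) = -183/2*(-24/43) = 2196/43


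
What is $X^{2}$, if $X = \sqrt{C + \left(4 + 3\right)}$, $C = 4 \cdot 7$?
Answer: $35$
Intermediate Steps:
$C = 28$
$X = \sqrt{35}$ ($X = \sqrt{28 + \left(4 + 3\right)} = \sqrt{28 + 7} = \sqrt{35} \approx 5.9161$)
$X^{2} = \left(\sqrt{35}\right)^{2} = 35$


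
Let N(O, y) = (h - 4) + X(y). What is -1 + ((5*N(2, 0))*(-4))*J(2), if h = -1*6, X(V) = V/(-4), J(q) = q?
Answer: 399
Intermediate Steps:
X(V) = -V/4 (X(V) = V*(-¼) = -V/4)
h = -6
N(O, y) = -10 - y/4 (N(O, y) = (-6 - 4) - y/4 = -10 - y/4)
-1 + ((5*N(2, 0))*(-4))*J(2) = -1 + ((5*(-10 - ¼*0))*(-4))*2 = -1 + ((5*(-10 + 0))*(-4))*2 = -1 + ((5*(-10))*(-4))*2 = -1 - 50*(-4)*2 = -1 + 200*2 = -1 + 400 = 399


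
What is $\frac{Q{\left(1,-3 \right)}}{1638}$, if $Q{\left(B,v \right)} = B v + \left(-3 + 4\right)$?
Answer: $- \frac{1}{819} \approx -0.001221$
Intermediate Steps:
$Q{\left(B,v \right)} = 1 + B v$ ($Q{\left(B,v \right)} = B v + 1 = 1 + B v$)
$\frac{Q{\left(1,-3 \right)}}{1638} = \frac{1 + 1 \left(-3\right)}{1638} = \left(1 - 3\right) \frac{1}{1638} = \left(-2\right) \frac{1}{1638} = - \frac{1}{819}$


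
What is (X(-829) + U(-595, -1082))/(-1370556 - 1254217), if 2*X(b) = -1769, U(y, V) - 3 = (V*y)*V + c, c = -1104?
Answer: 1393165531/5249546 ≈ 265.39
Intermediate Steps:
U(y, V) = -1101 + y*V² (U(y, V) = 3 + ((V*y)*V - 1104) = 3 + (y*V² - 1104) = 3 + (-1104 + y*V²) = -1101 + y*V²)
X(b) = -1769/2 (X(b) = (½)*(-1769) = -1769/2)
(X(-829) + U(-595, -1082))/(-1370556 - 1254217) = (-1769/2 + (-1101 - 595*(-1082)²))/(-1370556 - 1254217) = (-1769/2 + (-1101 - 595*1170724))/(-2624773) = (-1769/2 + (-1101 - 696580780))*(-1/2624773) = (-1769/2 - 696581881)*(-1/2624773) = -1393165531/2*(-1/2624773) = 1393165531/5249546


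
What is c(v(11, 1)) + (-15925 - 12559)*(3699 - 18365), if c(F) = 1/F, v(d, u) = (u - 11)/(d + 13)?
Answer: 2088731708/5 ≈ 4.1775e+8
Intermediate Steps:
v(d, u) = (-11 + u)/(13 + d)
c(v(11, 1)) + (-15925 - 12559)*(3699 - 18365) = 1/((-11 + 1)/(13 + 11)) + (-15925 - 12559)*(3699 - 18365) = 1/(-10/24) - 28484*(-14666) = 1/((1/24)*(-10)) + 417746344 = 1/(-5/12) + 417746344 = -12/5 + 417746344 = 2088731708/5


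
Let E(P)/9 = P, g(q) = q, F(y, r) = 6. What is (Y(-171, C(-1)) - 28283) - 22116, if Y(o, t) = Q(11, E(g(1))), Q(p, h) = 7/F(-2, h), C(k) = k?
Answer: -302387/6 ≈ -50398.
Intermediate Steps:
E(P) = 9*P
Q(p, h) = 7/6
Y(o, t) = 7/6
(Y(-171, C(-1)) - 28283) - 22116 = (7/6 - 28283) - 22116 = -169691/6 - 22116 = -302387/6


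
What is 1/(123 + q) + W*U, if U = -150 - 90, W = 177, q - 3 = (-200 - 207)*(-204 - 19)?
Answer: -3860879759/90887 ≈ -42480.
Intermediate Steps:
q = 90764 (q = 3 + (-200 - 207)*(-204 - 19) = 3 - 407*(-223) = 3 + 90761 = 90764)
U = -240
1/(123 + q) + W*U = 1/(123 + 90764) + 177*(-240) = 1/90887 - 42480 = -3860879759/90887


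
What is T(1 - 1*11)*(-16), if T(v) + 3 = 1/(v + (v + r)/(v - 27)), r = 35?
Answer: 19552/395 ≈ 49.499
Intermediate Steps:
T(v) = -3 + 1/(v + (35 + v)/(-27 + v)) (T(v) = -3 + 1/(v + (v + 35)/(v - 27)) = -3 + 1/(v + (35 + v)/(-27 + v)))
T(1 - 1*11)*(-16) = ((-132 - 3*(1 - 1*11)² + 79*(1 - 1*11))/(35 + (1 - 1*11)² - 26*(1 - 1*11)))*(-16) = ((-132 - 3*(1 - 11)² + 79*(1 - 11))/(35 + (1 - 11)² - 26*(1 - 11)))*(-16) = ((-132 - 3*(-10)² + 79*(-10))/(35 + (-10)² - 26*(-10)))*(-16) = ((-132 - 3*100 - 790)/(35 + 100 + 260))*(-16) = ((-132 - 300 - 790)/395)*(-16) = ((1/395)*(-1222))*(-16) = -1222/395*(-16) = 19552/395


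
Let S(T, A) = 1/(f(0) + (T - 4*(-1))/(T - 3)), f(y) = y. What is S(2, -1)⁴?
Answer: 1/1296 ≈ 0.00077160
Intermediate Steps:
S(T, A) = (-3 + T)/(4 + T) (S(T, A) = 1/(0 + (T - 4*(-1))/(T - 3)) = 1/(0 + (T + 4)/(-3 + T)) = 1/(0 + (4 + T)/(-3 + T)) = 1/((4 + T)/(-3 + T)) = (-3 + T)/(4 + T))
S(2, -1)⁴ = ((-3 + 2)/(4 + 2))⁴ = (-1/6)⁴ = ((⅙)*(-1))⁴ = (-⅙)⁴ = 1/1296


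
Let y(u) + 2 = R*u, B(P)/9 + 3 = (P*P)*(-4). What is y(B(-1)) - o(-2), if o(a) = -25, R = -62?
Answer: 3929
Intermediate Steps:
B(P) = -27 - 36*P**2 (B(P) = -27 + 9*((P*P)*(-4)) = -27 + 9*(P**2*(-4)) = -27 + 9*(-4*P**2) = -27 - 36*P**2)
y(u) = -2 - 62*u
y(B(-1)) - o(-2) = (-2 - 62*(-27 - 36*(-1)**2)) - 1*(-25) = (-2 - 62*(-27 - 36*1)) + 25 = (-2 - 62*(-27 - 36)) + 25 = (-2 - 62*(-63)) + 25 = (-2 + 3906) + 25 = 3904 + 25 = 3929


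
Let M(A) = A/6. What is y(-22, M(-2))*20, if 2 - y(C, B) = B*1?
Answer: 140/3 ≈ 46.667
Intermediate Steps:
M(A) = A/6 (M(A) = A*(1/6) = A/6)
y(C, B) = 2 - B
y(-22, M(-2))*20 = (2 - (-2)/6)*20 = (2 - 1*(-1/3))*20 = (2 + 1/3)*20 = (7/3)*20 = 140/3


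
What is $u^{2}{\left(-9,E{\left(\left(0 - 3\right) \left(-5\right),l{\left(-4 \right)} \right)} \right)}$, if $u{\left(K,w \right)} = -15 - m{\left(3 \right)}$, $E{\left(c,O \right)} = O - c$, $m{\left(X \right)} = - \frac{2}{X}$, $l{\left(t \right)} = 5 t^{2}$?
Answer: $\frac{1849}{9} \approx 205.44$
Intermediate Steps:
$u{\left(K,w \right)} = - \frac{43}{3}$ ($u{\left(K,w \right)} = -15 - - \frac{2}{3} = -15 + \frac{2}{3} = - \frac{43}{3}$)
$u^{2}{\left(-9,E{\left(\left(0 - 3\right) \left(-5\right),l{\left(-4 \right)} \right)} \right)} = \left(- \frac{43}{3}\right)^{2} = \frac{1849}{9}$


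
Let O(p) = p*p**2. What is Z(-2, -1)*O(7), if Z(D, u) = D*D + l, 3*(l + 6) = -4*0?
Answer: -686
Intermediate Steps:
l = -6 (l = -6 + (-4*0)/3 = -6 + (1/3)*0 = -6 + 0 = -6)
Z(D, u) = -6 + D**2 (Z(D, u) = D*D - 6 = D**2 - 6 = -6 + D**2)
O(p) = p**3
Z(-2, -1)*O(7) = (-6 + (-2)**2)*7**3 = (-6 + 4)*343 = -2*343 = -686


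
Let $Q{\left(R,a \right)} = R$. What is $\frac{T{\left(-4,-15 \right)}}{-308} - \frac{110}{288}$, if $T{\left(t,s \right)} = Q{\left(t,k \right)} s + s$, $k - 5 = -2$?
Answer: $- \frac{5855}{11088} \approx -0.52805$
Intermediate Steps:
$k = 3$ ($k = 5 - 2 = 3$)
$T{\left(t,s \right)} = s + s t$ ($T{\left(t,s \right)} = t s + s = s t + s = s + s t$)
$\frac{T{\left(-4,-15 \right)}}{-308} - \frac{110}{288} = \frac{\left(-15\right) \left(1 - 4\right)}{-308} - \frac{110}{288} = \left(-15\right) \left(-3\right) \left(- \frac{1}{308}\right) - \frac{55}{144} = 45 \left(- \frac{1}{308}\right) - \frac{55}{144} = - \frac{45}{308} - \frac{55}{144} = - \frac{5855}{11088}$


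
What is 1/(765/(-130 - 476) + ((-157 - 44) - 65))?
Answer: -202/53987 ≈ -0.0037416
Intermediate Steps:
1/(765/(-130 - 476) + ((-157 - 44) - 65)) = 1/(765/(-606) + (-201 - 65)) = 1/(765*(-1/606) - 266) = 1/(-255/202 - 266) = 1/(-53987/202) = -202/53987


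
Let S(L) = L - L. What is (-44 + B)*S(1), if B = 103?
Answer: 0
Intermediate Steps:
S(L) = 0
(-44 + B)*S(1) = (-44 + 103)*0 = 59*0 = 0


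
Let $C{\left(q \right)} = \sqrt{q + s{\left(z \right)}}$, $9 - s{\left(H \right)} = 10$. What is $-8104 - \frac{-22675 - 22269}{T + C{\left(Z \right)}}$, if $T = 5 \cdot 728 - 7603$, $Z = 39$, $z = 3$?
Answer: $- \frac{2404794632}{296327} - \frac{848 \sqrt{38}}{296327} \approx -8115.4$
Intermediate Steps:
$s{\left(H \right)} = -1$ ($s{\left(H \right)} = 9 - 10 = -1$)
$C{\left(q \right)} = \sqrt{-1 + q}$ ($C{\left(q \right)} = \sqrt{q - 1} = \sqrt{-1 + q}$)
$T = -3963$ ($T = 3640 - 7603 = -3963$)
$-8104 - \frac{-22675 - 22269}{T + C{\left(Z \right)}} = -8104 - \frac{-22675 - 22269}{-3963 + \sqrt{-1 + 39}} = -8104 - - \frac{44944}{-3963 + \sqrt{38}} = -8104 + \frac{44944}{-3963 + \sqrt{38}}$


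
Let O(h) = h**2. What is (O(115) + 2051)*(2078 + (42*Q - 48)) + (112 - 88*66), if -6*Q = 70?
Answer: 23519344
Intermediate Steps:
Q = -35/3 (Q = -1/6*70 = -35/3 ≈ -11.667)
(O(115) + 2051)*(2078 + (42*Q - 48)) + (112 - 88*66) = (115**2 + 2051)*(2078 + (42*(-35/3) - 48)) + (112 - 88*66) = (13225 + 2051)*(2078 + (-490 - 48)) + (112 - 5808) = 15276*(2078 - 538) - 5696 = 15276*1540 - 5696 = 23525040 - 5696 = 23519344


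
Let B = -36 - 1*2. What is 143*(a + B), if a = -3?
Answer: -5863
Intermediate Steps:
B = -38 (B = -36 - 2 = -38)
143*(a + B) = 143*(-3 - 38) = 143*(-41) = -5863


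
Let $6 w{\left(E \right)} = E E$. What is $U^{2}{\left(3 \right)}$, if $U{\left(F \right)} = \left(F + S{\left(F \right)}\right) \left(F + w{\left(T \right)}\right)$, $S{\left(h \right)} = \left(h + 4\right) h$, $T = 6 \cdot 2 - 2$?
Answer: $222784$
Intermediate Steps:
$T = 10$ ($T = 12 - 2 = 10$)
$S{\left(h \right)} = h \left(4 + h\right)$ ($S{\left(h \right)} = \left(4 + h\right) h = h \left(4 + h\right)$)
$w{\left(E \right)} = \frac{E^{2}}{6}$ ($w{\left(E \right)} = \frac{E E}{6} = \frac{E^{2}}{6}$)
$U{\left(F \right)} = \left(\frac{50}{3} + F\right) \left(F + F \left(4 + F\right)\right)$ ($U{\left(F \right)} = \left(F + F \left(4 + F\right)\right) \left(F + \frac{10^{2}}{6}\right) = \left(F + F \left(4 + F\right)\right) \left(F + \frac{1}{6} \cdot 100\right) = \left(F + F \left(4 + F\right)\right) \left(F + \frac{50}{3}\right) = \left(F + F \left(4 + F\right)\right) \left(\frac{50}{3} + F\right) = \left(\frac{50}{3} + F\right) \left(F + F \left(4 + F\right)\right)$)
$U^{2}{\left(3 \right)} = \left(\frac{1}{3} \cdot 3 \left(250 + 3 \cdot 3^{2} + 65 \cdot 3\right)\right)^{2} = \left(\frac{1}{3} \cdot 3 \left(250 + 3 \cdot 9 + 195\right)\right)^{2} = \left(\frac{1}{3} \cdot 3 \left(250 + 27 + 195\right)\right)^{2} = \left(\frac{1}{3} \cdot 3 \cdot 472\right)^{2} = 472^{2} = 222784$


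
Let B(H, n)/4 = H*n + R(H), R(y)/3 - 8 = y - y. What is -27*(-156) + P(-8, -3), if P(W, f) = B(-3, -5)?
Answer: 4368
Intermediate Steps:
R(y) = 24 (R(y) = 24 + 3*(y - y) = 24 + 3*0 = 24 + 0 = 24)
B(H, n) = 96 + 4*H*n (B(H, n) = 4*(H*n + 24) = 4*(24 + H*n) = 96 + 4*H*n)
P(W, f) = 156 (P(W, f) = 96 + 4*(-3)*(-5) = 96 + 60 = 156)
-27*(-156) + P(-8, -3) = -27*(-156) + 156 = 4212 + 156 = 4368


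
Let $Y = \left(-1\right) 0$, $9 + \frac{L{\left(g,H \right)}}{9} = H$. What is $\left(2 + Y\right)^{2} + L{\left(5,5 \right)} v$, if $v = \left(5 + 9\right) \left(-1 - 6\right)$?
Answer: $3532$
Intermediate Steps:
$L{\left(g,H \right)} = -81 + 9 H$
$v = -98$ ($v = 14 \left(-7\right) = -98$)
$Y = 0$
$\left(2 + Y\right)^{2} + L{\left(5,5 \right)} v = \left(2 + 0\right)^{2} + \left(-81 + 9 \cdot 5\right) \left(-98\right) = 2^{2} + \left(-81 + 45\right) \left(-98\right) = 4 - -3528 = 4 + 3528 = 3532$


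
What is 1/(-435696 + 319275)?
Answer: -1/116421 ≈ -8.5895e-6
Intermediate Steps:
1/(-435696 + 319275) = 1/(-116421) = -1/116421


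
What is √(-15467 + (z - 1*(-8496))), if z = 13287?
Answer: 2*√1579 ≈ 79.473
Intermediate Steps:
√(-15467 + (z - 1*(-8496))) = √(-15467 + (13287 - 1*(-8496))) = √(-15467 + (13287 + 8496)) = √(-15467 + 21783) = √6316 = 2*√1579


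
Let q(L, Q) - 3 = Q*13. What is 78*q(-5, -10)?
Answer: -9906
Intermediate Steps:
q(L, Q) = 3 + 13*Q (q(L, Q) = 3 + Q*13 = 3 + 13*Q)
78*q(-5, -10) = 78*(3 + 13*(-10)) = 78*(3 - 130) = 78*(-127) = -9906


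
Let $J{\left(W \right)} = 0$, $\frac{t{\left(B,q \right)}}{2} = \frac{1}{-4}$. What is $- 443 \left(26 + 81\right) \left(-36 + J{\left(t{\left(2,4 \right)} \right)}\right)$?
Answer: $1706436$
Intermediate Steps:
$t{\left(B,q \right)} = - \frac{1}{2}$ ($t{\left(B,q \right)} = \frac{2}{-4} = 2 \left(- \frac{1}{4}\right) = - \frac{1}{2}$)
$- 443 \left(26 + 81\right) \left(-36 + J{\left(t{\left(2,4 \right)} \right)}\right) = - 443 \left(26 + 81\right) \left(-36 + 0\right) = - 443 \cdot 107 \left(-36\right) = \left(-443\right) \left(-3852\right) = 1706436$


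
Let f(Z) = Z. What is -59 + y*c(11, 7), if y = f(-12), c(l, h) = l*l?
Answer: -1511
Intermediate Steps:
c(l, h) = l²
y = -12
-59 + y*c(11, 7) = -59 - 12*11² = -59 - 12*121 = -59 - 1452 = -1511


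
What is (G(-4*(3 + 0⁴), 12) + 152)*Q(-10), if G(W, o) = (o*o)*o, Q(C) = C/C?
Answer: 1880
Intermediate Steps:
Q(C) = 1
G(W, o) = o³ (G(W, o) = o²*o = o³)
(G(-4*(3 + 0⁴), 12) + 152)*Q(-10) = (12³ + 152)*1 = (1728 + 152)*1 = 1880*1 = 1880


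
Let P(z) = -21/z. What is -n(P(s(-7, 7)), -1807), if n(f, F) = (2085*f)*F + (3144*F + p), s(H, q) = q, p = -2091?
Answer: -5619486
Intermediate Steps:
n(f, F) = -2091 + 3144*F + 2085*F*f (n(f, F) = (2085*f)*F + (3144*F - 2091) = 2085*F*f + (-2091 + 3144*F) = -2091 + 3144*F + 2085*F*f)
-n(P(s(-7, 7)), -1807) = -(-2091 + 3144*(-1807) + 2085*(-1807)*(-21/7)) = -(-2091 - 5681208 + 2085*(-1807)*(-21*⅐)) = -(-2091 - 5681208 + 2085*(-1807)*(-3)) = -(-2091 - 5681208 + 11302785) = -1*5619486 = -5619486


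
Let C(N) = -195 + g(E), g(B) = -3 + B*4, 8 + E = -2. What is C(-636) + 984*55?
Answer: 53882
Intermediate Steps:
E = -10 (E = -8 - 2 = -10)
g(B) = -3 + 4*B
C(N) = -238 (C(N) = -195 + (-3 + 4*(-10)) = -195 + (-3 - 40) = -195 - 43 = -238)
C(-636) + 984*55 = -238 + 984*55 = -238 + 54120 = 53882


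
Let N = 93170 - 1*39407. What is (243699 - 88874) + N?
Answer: 208588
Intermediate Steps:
N = 53763 (N = 93170 - 39407 = 53763)
(243699 - 88874) + N = (243699 - 88874) + 53763 = 154825 + 53763 = 208588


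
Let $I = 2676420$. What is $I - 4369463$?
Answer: $-1693043$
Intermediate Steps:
$I - 4369463 = 2676420 - 4369463 = -1693043$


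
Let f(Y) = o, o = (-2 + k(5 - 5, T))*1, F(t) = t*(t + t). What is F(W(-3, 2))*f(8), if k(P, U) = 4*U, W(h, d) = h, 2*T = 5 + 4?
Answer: 288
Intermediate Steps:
T = 9/2 (T = (5 + 4)/2 = (½)*9 = 9/2 ≈ 4.5000)
F(t) = 2*t² (F(t) = t*(2*t) = 2*t²)
o = 16 (o = (-2 + 4*(9/2))*1 = (-2 + 18)*1 = 16*1 = 16)
f(Y) = 16
F(W(-3, 2))*f(8) = (2*(-3)²)*16 = (2*9)*16 = 18*16 = 288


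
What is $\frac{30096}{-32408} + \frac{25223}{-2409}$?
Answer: $- \frac{10112821}{887169} \approx -11.399$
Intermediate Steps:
$\frac{30096}{-32408} + \frac{25223}{-2409} = 30096 \left(- \frac{1}{32408}\right) + 25223 \left(- \frac{1}{2409}\right) = - \frac{3762}{4051} - \frac{2293}{219} = - \frac{10112821}{887169}$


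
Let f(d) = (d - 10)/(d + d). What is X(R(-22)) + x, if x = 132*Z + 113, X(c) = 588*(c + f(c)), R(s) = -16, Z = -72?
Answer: -73285/4 ≈ -18321.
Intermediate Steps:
f(d) = (-10 + d)/(2*d) (f(d) = (-10 + d)/((2*d)) = (-10 + d)*(1/(2*d)) = (-10 + d)/(2*d))
X(c) = 588*c + 294*(-10 + c)/c (X(c) = 588*(c + (-10 + c)/(2*c)) = 588*c + 294*(-10 + c)/c)
x = -9391 (x = 132*(-72) + 113 = -9504 + 113 = -9391)
X(R(-22)) + x = (294 - 2940/(-16) + 588*(-16)) - 9391 = (294 - 2940*(-1/16) - 9408) - 9391 = (294 + 735/4 - 9408) - 9391 = -35721/4 - 9391 = -73285/4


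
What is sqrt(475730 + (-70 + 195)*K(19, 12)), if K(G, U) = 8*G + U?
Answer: sqrt(496230) ≈ 704.44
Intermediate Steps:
K(G, U) = U + 8*G
sqrt(475730 + (-70 + 195)*K(19, 12)) = sqrt(475730 + (-70 + 195)*(12 + 8*19)) = sqrt(475730 + 125*(12 + 152)) = sqrt(475730 + 125*164) = sqrt(475730 + 20500) = sqrt(496230)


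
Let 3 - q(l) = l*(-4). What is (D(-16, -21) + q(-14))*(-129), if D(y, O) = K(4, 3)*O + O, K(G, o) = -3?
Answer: 1419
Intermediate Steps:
q(l) = 3 + 4*l (q(l) = 3 - l*(-4) = 3 - (-4)*l = 3 + 4*l)
D(y, O) = -2*O (D(y, O) = -3*O + O = -2*O)
(D(-16, -21) + q(-14))*(-129) = (-2*(-21) + (3 + 4*(-14)))*(-129) = (42 + (3 - 56))*(-129) = (42 - 53)*(-129) = -11*(-129) = 1419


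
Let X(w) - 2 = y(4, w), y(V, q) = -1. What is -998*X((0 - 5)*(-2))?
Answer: -998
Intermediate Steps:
X(w) = 1 (X(w) = 2 - 1 = 1)
-998*X((0 - 5)*(-2)) = -998*1 = -998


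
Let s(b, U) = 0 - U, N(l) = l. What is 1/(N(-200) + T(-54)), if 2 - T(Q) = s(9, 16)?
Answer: -1/182 ≈ -0.0054945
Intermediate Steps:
s(b, U) = -U
T(Q) = 18 (T(Q) = 2 - (-1)*16 = 2 - 1*(-16) = 2 + 16 = 18)
1/(N(-200) + T(-54)) = 1/(-200 + 18) = 1/(-182) = -1/182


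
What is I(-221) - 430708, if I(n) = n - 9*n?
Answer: -428940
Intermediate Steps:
I(n) = -8*n
I(-221) - 430708 = -8*(-221) - 430708 = 1768 - 430708 = -428940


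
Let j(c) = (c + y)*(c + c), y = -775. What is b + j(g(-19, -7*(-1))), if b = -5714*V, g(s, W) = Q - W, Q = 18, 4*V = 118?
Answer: -185371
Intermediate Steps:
V = 59/2 (V = (1/4)*118 = 59/2 ≈ 29.500)
g(s, W) = 18 - W
b = -168563 (b = -5714*59/2 = -168563)
j(c) = 2*c*(-775 + c) (j(c) = (c - 775)*(c + c) = (-775 + c)*(2*c) = 2*c*(-775 + c))
b + j(g(-19, -7*(-1))) = -168563 + 2*(18 - (-7)*(-1))*(-775 + (18 - (-7)*(-1))) = -168563 + 2*(18 - 1*7)*(-775 + (18 - 1*7)) = -168563 + 2*(18 - 7)*(-775 + (18 - 7)) = -168563 + 2*11*(-775 + 11) = -168563 + 2*11*(-764) = -168563 - 16808 = -185371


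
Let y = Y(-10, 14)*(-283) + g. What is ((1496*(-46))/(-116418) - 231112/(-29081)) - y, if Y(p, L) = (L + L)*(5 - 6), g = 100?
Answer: -13568380636840/1692775929 ≈ -8015.5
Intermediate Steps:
Y(p, L) = -2*L (Y(p, L) = (2*L)*(-1) = -2*L)
y = 8024 (y = -2*14*(-283) + 100 = -28*(-283) + 100 = 7924 + 100 = 8024)
((1496*(-46))/(-116418) - 231112/(-29081)) - y = ((1496*(-46))/(-116418) - 231112/(-29081)) - 1*8024 = (-68816*(-1/116418) - 231112*(-1/29081)) - 8024 = (34408/58209 + 231112/29081) - 8024 = 14453417456/1692775929 - 8024 = -13568380636840/1692775929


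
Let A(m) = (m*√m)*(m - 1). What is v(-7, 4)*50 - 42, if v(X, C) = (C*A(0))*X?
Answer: -42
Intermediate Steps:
A(m) = m^(3/2)*(-1 + m)
v(X, C) = 0 (v(X, C) = (C*(0^(3/2)*(-1 + 0)))*X = (C*(0*(-1)))*X = (C*0)*X = 0*X = 0)
v(-7, 4)*50 - 42 = 0*50 - 42 = 0 - 42 = -42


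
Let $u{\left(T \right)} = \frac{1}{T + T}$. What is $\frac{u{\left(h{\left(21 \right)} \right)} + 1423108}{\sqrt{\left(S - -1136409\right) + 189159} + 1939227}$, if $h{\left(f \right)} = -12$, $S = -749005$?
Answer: $\frac{22077835013719}{30084806247728} - \frac{34154591 \sqrt{576563}}{90254418743184} \approx 0.73357$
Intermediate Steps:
$u{\left(T \right)} = \frac{1}{2 T}$
$\frac{u{\left(h{\left(21 \right)} \right)} + 1423108}{\sqrt{\left(S - -1136409\right) + 189159} + 1939227} = \frac{\frac{1}{2 \left(-12\right)} + 1423108}{\sqrt{\left(-749005 - -1136409\right) + 189159} + 1939227} = \frac{\frac{1}{2} \left(- \frac{1}{12}\right) + 1423108}{\sqrt{\left(-749005 + 1136409\right) + 189159} + 1939227} = \frac{- \frac{1}{24} + 1423108}{\sqrt{387404 + 189159} + 1939227} = \frac{34154591}{24 \left(\sqrt{576563} + 1939227\right)} = \frac{34154591}{24 \left(1939227 + \sqrt{576563}\right)}$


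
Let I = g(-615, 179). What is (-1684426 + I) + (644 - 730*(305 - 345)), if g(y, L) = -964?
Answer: -1655546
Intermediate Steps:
I = -964
(-1684426 + I) + (644 - 730*(305 - 345)) = (-1684426 - 964) + (644 - 730*(305 - 345)) = -1685390 + (644 - 730*(-40)) = -1685390 + (644 + 29200) = -1685390 + 29844 = -1655546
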